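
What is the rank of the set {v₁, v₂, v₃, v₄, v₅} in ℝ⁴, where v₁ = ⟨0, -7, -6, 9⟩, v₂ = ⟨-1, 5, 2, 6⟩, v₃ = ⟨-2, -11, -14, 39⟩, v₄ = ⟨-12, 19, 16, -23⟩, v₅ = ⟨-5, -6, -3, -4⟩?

Form the matrix with v₁, v₂, v₃, v₄, v₅ as columns and reduce.
The echelon form has 3 nonzero rows, so the rank is 3.
(With 5 elements in a 4-dimensional space the rank is at most 4.)

3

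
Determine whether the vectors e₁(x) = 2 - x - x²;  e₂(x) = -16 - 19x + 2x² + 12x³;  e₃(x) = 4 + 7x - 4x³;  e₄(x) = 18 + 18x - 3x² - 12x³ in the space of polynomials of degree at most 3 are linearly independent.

linearly dependent

Take coordinates with respect to the standard basis {1, x, …, x³}.
Row-reduce the matrix whose columns are e₁, e₂, e₃, e₄.
The reduction yields 2 nonzero rows, so the rank is 2.
Since rank 2 < 4, the set is linearly dependent.
Indeed 2e₁ + e₂ + 3e₃ = 0.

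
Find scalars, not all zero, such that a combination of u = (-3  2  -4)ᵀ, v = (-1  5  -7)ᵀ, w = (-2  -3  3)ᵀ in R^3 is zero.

Write the vectors as columns of a matrix and find a nonzero vector in its null space.
One solution (up to scaling) is (1, -1, -1).

u - v - w = 0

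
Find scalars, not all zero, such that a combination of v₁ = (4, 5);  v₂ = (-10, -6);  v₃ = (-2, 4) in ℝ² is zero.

2v₁ + v₂ - v₃ = 0

Write the vectors as columns of a matrix and find a nonzero vector in its null space.
The free variable yields coefficients (2, 1, -1) (any nonzero multiple also works).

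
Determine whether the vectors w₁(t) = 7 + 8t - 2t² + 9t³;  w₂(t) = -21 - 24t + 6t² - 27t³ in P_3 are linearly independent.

Write each element as a coordinate vector in ℝ⁴ using {1, t, …, t³}.
Place the vectors as rows of a 2×4 matrix and reduce to echelon form.
The reduction yields 1 nonzero row, so the rank is 1.
Since rank 1 < 2, the set is linearly dependent.
Indeed 3w₁ + w₂ = 0.

linearly dependent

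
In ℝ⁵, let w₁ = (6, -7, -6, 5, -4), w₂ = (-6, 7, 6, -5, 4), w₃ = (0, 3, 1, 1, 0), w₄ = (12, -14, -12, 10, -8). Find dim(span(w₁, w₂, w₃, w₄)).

Row-reduce the 4×5 matrix with these as rows.
There are 2 pivot columns, so rank = 2.

2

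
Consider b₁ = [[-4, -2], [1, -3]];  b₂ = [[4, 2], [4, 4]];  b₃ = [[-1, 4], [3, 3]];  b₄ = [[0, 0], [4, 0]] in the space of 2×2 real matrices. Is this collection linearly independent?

linearly independent

Take coordinates with respect to the standard basis {E₁₁, E₁₂, E₂₁, E₂₂}.
Row-reduce the matrix whose columns are b₁, b₂, b₃, b₄.
The reduction yields 4 nonzero rows, so the rank is 4.
Since rank = 4 (the number of vectors), the set is linearly independent.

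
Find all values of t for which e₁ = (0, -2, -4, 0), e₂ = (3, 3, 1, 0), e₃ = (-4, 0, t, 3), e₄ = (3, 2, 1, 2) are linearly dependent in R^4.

t = 29/3

Dependence holds iff the 4×4 matrix [e₁ e₂ e₃ e₄] is singular.
The determinant works out to 12*t - 116.
Solving 12*t - 116 = 0 yields t = 29/3.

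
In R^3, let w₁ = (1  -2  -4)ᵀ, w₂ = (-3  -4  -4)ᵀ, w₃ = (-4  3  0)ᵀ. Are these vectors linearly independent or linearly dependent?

Form the 3×3 matrix with these as columns; its determinant is 80.
A nonzero determinant means the columns are linearly independent.

linearly independent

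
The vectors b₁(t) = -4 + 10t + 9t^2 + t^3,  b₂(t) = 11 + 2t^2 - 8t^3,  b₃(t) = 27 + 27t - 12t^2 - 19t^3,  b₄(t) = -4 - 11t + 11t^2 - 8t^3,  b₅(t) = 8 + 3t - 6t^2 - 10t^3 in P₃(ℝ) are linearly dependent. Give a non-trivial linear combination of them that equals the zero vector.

Pass to coordinate vectors relative to the basis {1, t, …, t^3}.
Solve the homogeneous system with b₁, b₂, b₃, b₄, b₅ as columns by row-reducing the coefficient matrix.
A generator of the null space is (1, 1, -1, -1, 2).

b₁ + b₂ - b₃ - b₄ + 2b₅ = 0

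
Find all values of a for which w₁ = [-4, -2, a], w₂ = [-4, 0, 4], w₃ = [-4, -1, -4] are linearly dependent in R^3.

The set is linearly dependent precisely when det[w₁; w₂; w₃] = 0.
Cofactor expansion gives det = 4*a + 48.
This vanishes exactly when a = -12.

a = -12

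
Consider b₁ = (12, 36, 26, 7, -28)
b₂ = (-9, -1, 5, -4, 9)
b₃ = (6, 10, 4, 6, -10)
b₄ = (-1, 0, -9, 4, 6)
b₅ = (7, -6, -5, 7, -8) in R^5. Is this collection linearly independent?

linearly dependent

Row-reduce the matrix whose columns are b₁, b₂, b₃, b₄, b₅.
The reduction yields 4 nonzero rows, so the rank is 4.
Since rank 4 < 5, the set is linearly dependent.
Indeed b₁ - 3b₃ + b₄ + b₅ = 0.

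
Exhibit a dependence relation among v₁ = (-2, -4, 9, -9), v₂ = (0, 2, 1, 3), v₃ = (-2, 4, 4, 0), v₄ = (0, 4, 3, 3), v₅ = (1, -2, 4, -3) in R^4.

v₁ - 2v₂ - 2v₃ + 3v₄ - 2v₅ = 0

Set up α₁v₁ + … + α₅v₅ = 0 and solve the homogeneous system.
The free variable yields coefficients (1, -2, -2, 3, -2) (any nonzero multiple also works).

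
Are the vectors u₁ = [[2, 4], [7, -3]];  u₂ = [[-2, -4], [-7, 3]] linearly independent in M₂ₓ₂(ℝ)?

linearly dependent

Take coordinates with respect to the standard basis {E₁₁, E₁₂, E₂₁, E₂₂}.
Place the vectors as rows of a 2×4 matrix and reduce to echelon form.
The reduction yields 1 nonzero row, so the rank is 1.
Since rank 1 < 2, the set is linearly dependent.
Indeed u₁ + u₂ = 0.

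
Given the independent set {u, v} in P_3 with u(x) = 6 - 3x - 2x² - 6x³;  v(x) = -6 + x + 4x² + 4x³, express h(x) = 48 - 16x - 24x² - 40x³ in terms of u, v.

Take coordinate vectors relative to {1, x, …, x³}.
Set up the augmented matrix [u | v | h] and row-reduce.
The system has the unique solution (c₁, c₂) = (4, -4).

h = 4u - 4v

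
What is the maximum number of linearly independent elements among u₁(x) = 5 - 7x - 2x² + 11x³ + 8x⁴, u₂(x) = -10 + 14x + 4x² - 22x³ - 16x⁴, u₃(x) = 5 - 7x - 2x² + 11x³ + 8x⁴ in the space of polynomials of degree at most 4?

1

Represent each element by its coordinate vector in ℝ⁵.
Form the matrix with u₁, u₂, u₃ as columns and reduce.
Reduction leaves 1 leading entry, giving rank 1.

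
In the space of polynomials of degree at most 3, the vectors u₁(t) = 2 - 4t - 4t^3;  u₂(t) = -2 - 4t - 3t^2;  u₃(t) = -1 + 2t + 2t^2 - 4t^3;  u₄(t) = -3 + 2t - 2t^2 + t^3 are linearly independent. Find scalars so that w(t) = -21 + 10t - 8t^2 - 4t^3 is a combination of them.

w = -u₁ + 2u₂ + 3u₃ + 4u₄

Take coordinate vectors relative to {1, t, …, t^3}.
Solve the system with u₁, u₂, u₃, u₄ as columns and w as the right-hand side.
Row-reducing the augmented matrix gives the unique coefficients (a₁, …, a₄) = (-1, 2, 3, 4).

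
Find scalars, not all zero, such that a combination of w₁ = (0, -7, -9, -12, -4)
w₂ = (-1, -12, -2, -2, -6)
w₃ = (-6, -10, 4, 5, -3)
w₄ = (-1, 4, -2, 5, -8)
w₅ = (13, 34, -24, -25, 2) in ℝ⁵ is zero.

2w₁ - 2w₂ - 2w₃ + w₄ - w₅ = 0

Solve the homogeneous system with w₁, w₂, w₃, w₄, w₅ as columns by row-reducing the coefficient matrix.
One solution (up to scaling) is (2, -2, -2, 1, -1).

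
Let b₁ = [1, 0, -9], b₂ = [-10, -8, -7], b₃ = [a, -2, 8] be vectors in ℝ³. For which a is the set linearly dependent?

Dependence holds iff the 3×3 matrix [b₁ b₂ b₃] is singular.
The determinant works out to -72*a - 258.
Solving -72*a - 258 = 0 yields a = -43/12.

a = -43/12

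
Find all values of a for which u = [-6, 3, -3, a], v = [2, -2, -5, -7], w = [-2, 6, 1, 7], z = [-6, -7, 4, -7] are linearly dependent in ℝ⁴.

a = -7/2

Dependence holds iff the 4×4 matrix [u v w z] is singular.
Cofactor expansion gives det = 192*a + 672.
Solving 192*a + 672 = 0 yields a = -7/2.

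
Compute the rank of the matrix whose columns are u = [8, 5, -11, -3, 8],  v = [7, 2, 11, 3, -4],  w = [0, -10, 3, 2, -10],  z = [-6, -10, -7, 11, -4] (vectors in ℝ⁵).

Apply Gaussian elimination to the matrix whose rows are u, v, w, z.
Exactly 4 pivots survive; hence the rank is 4.

rank 4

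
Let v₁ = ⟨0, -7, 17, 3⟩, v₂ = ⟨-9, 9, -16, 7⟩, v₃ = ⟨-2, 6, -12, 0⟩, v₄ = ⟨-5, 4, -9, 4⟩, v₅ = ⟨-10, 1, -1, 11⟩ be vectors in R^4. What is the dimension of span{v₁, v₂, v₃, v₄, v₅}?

Put the 4×5 matrix [v₁|v₂|v₃|v₄|v₅] into echelon form.
Exactly 3 pivots survive; hence the rank is 3.
(With 5 elements in a 4-dimensional space the rank is at most 4.)

3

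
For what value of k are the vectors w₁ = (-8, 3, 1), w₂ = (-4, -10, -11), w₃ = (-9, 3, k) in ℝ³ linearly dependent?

Place the vectors as rows of a 3×3 matrix; dependence ⇔ determinant zero.
Expanding, det = 92*k - 69.
Solving 92*k - 69 = 0 yields k = 3/4.

k = 3/4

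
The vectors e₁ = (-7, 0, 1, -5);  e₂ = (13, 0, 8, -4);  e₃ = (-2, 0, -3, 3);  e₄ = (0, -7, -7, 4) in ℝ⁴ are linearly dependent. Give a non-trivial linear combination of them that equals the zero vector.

e₁ + e₂ + 3e₃ = 0

Row-reduce the matrix with e₁, e₂, e₃, e₄ as columns; the null space gives the coefficients.
One solution (up to scaling) is (1, 1, 3, 0).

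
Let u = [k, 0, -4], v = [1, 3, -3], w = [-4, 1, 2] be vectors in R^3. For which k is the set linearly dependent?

The vectors are dependent exactly when the determinant of the matrix with rows u, v, w vanishes.
The determinant works out to 9*k - 52.
Setting this to zero gives k = 52/9.

k = 52/9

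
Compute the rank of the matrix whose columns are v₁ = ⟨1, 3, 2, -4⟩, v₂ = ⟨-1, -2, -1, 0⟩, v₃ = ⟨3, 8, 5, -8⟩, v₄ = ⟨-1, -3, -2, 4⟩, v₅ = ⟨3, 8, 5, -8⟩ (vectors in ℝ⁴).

Row-reduce the 5×4 matrix with these as rows.
Exactly 2 pivots survive; hence the rank is 2.
(With 5 elements in a 4-dimensional space the rank is at most 4.)

2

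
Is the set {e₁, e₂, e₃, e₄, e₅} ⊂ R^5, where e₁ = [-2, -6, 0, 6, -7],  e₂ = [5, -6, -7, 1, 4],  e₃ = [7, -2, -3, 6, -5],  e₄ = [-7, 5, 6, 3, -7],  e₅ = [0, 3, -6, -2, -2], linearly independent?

linearly independent

Place the vectors as rows of a 5×5 matrix and reduce to echelon form.
The reduction yields 5 nonzero rows, so the rank is 5.
Since rank = 5 (the number of vectors), the set is linearly independent.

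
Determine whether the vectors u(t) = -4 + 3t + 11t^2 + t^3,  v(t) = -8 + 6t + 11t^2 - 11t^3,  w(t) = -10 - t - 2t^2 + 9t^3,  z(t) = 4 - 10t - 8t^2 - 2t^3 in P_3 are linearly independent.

linearly independent

Take coordinates with respect to the standard basis {1, t, …, t^3}.
Row-reduce the matrix whose columns are u, v, w, z.
The reduction yields 4 nonzero rows, so the rank is 4.
Since rank = 4 (the number of vectors), the set is linearly independent.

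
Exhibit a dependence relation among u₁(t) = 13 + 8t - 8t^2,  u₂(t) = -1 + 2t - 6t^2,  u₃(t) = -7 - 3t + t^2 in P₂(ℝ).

u₁ - u₂ + 2u₃ = 0

Pass to coordinate vectors relative to the basis {1, t, t^2}.
Solve the homogeneous system with u₁, u₂, u₃ as columns by row-reducing the coefficient matrix.
A generator of the null space is (1, -1, 2).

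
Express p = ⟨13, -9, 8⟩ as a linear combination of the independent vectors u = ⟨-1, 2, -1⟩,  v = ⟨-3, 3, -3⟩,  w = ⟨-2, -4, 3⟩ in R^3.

p = -2u - 3v - w

Solve the system with u, v, w as columns and p as the right-hand side.
The system has the unique solution (c₁, c₂, c₃) = (-2, -3, -1).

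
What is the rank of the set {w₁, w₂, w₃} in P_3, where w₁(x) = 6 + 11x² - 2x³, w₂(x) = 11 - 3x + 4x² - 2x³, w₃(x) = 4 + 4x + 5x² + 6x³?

rank 3

Use coordinates relative to {1, x, …, x³}.
Apply Gaussian elimination to the matrix whose rows are w₁, w₂, w₃.
The echelon form has 3 nonzero rows, so the rank is 3.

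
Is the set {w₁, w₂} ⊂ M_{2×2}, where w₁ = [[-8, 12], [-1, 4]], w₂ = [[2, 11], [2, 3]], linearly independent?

Take coordinates with respect to the standard basis {E₁₁, E₁₂, E₂₁, E₂₂}.
Row-reduce the matrix whose columns are w₁, w₂.
The reduction yields 2 nonzero rows, so the rank is 2.
Since rank = 2 (the number of vectors), the set is linearly independent.

linearly independent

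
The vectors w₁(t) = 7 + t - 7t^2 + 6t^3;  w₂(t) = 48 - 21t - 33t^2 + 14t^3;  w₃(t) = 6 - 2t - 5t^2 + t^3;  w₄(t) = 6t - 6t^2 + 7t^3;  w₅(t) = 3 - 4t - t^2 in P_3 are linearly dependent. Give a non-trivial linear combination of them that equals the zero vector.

Take coordinates with respect to {1, t, …, t^3}.
Solve the homogeneous system with w₁, w₂, w₃, w₄, w₅ as columns by row-reducing the coefficient matrix.
The free variable yields coefficients (3, -1, 3, -1, 3) (any nonzero multiple also works).

3w₁ - w₂ + 3w₃ - w₄ + 3w₅ = 0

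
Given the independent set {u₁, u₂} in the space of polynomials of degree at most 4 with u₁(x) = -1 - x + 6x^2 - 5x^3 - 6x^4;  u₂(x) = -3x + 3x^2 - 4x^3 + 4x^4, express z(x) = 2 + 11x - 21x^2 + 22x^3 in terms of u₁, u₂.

z = -2u₁ - 3u₂

Take coordinate vectors relative to {1, x, …, x^4}.
Since u₁, u₂ are independent, the coefficients expressing z are uniquely determined by a linear system.
The system has the unique solution (c₁, c₂) = (-2, -3).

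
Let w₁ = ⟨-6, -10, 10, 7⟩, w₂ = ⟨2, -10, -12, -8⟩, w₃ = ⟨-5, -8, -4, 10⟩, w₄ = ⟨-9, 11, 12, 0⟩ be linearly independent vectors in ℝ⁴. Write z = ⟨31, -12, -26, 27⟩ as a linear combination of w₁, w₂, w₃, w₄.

z = -w₁ - 3w₂ + w₃ - 4w₄

Solve the system with w₁, w₂, w₃, w₄ as columns and z as the right-hand side.
The system has the unique solution (c₁, …, c₄) = (-1, -3, 1, -4).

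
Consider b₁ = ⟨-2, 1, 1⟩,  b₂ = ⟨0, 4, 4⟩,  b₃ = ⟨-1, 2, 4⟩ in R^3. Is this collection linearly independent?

linearly independent

The matrix [b₁|b₂|b₃] has determinant -16.
A nonzero determinant means the columns are linearly independent.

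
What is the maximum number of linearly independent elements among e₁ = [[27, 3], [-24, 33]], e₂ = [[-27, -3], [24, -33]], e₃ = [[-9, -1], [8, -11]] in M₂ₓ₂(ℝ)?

1

Represent each element by its coordinate vector in ℝ⁴.
Row-reduce the 3×4 matrix with these as rows.
Reduction leaves 1 leading entry, giving rank 1.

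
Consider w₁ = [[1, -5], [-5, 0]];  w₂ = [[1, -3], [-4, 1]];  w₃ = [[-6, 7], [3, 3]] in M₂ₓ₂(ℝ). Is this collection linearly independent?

Take coordinates with respect to the standard basis {E₁₁, E₁₂, E₂₁, E₂₂}.
Row-reduce the matrix whose columns are w₁, w₂, w₃.
The reduction yields 3 nonzero rows, so the rank is 3.
Since rank = 3 (the number of vectors), the set is linearly independent.

linearly independent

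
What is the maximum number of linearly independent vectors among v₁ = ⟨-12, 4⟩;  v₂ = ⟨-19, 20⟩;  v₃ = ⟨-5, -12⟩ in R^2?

Row-reduce the 3×2 matrix with these as rows.
The echelon form has 2 nonzero rows, so the rank is 2.
(With 3 elements in a 2-dimensional space the rank is at most 2.)

2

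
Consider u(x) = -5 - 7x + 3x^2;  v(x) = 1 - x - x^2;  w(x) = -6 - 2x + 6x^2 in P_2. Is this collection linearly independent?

Write each element as a coordinate vector in ℝ³ using {1, x, x^2}.
Form the 3×3 matrix with these as columns; its determinant is 16.
A nonzero determinant means the columns are linearly independent.

linearly independent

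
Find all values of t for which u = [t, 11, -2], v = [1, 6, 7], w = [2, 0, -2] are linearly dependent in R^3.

t = 50/3

The vectors are dependent exactly when the determinant of the matrix with rows u, v, w vanishes.
The determinant works out to 200 - 12*t.
This vanishes exactly when t = 50/3.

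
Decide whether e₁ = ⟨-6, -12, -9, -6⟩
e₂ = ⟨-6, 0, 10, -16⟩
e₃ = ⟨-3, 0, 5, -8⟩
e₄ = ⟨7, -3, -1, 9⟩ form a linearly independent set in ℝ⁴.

linearly dependent

One vector is a scalar multiple of another, so the set is dependent.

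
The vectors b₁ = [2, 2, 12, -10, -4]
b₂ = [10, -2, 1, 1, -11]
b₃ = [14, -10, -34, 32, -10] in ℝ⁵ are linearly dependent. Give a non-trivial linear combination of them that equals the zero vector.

3b₁ - 2b₂ + b₃ = 0

Write the vectors as columns of a matrix and find a nonzero vector in its null space.
A generator of the null space is (3, -2, 1).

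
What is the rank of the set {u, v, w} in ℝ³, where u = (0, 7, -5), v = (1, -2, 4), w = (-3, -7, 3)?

rank 3

Row-reduce the 3×3 matrix with these as rows.
Exactly 3 pivots survive; hence the rank is 3.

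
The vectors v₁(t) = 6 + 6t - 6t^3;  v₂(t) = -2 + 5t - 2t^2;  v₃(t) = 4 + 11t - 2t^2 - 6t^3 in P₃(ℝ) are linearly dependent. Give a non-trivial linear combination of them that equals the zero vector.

Write each element as a vector in ℝ⁴ using {1, t, …, t^3}.
Row-reduce the matrix with v₁, v₂, v₃ as columns; the null space gives the coefficients.
A generator of the null space is (1, 1, -1).

v₁ + v₂ - v₃ = 0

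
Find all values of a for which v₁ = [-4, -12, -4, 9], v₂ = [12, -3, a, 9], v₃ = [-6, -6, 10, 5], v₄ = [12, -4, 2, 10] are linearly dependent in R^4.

The vectors are dependent exactly when the determinant of the matrix with rows v₁, v₂, v₃, v₄ vanishes.
The determinant works out to 416*a - 780.
Solving 416*a - 780 = 0 yields a = 15/8.

a = 15/8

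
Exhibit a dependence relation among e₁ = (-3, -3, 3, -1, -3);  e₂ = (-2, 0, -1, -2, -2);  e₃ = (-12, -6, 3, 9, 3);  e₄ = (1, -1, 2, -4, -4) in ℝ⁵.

3e₁ - e₃ - 3e₄ = 0

Solve the homogeneous system with e₁, e₂, e₃, e₄ as columns by row-reducing the coefficient matrix.
A generator of the null space is (3, 0, -1, -3).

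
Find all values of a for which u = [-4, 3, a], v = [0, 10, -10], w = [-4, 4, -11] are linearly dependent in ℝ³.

a = -10

Place the vectors as rows of a 3×3 matrix; dependence ⇔ determinant zero.
Expanding, det = 40*a + 400.
Setting this to zero gives a = -10.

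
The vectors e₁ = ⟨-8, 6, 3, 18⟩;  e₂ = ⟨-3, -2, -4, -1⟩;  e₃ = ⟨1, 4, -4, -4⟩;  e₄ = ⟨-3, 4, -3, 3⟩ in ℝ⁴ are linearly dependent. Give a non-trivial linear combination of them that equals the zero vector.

Write the vectors as columns of a matrix and find a nonzero vector in its null space.
One solution (up to scaling) is (1, 1, 2, -3).

e₁ + e₂ + 2e₃ - 3e₄ = 0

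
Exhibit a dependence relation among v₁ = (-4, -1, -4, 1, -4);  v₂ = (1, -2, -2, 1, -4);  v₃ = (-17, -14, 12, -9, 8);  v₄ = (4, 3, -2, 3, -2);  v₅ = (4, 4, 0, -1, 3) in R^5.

Solve the homogeneous system with v₁, v₂, v₃, v₄, v₅ as columns by row-reducing the coefficient matrix.
A generator of the null space is (1, 1, 1, 3, 2).

v₁ + v₂ + v₃ + 3v₄ + 2v₅ = 0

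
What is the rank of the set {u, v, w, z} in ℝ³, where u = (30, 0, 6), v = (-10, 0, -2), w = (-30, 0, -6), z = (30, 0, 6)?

1

Apply Gaussian elimination to the matrix whose rows are u, v, w, z.
Reduction leaves 1 leading entry, giving rank 1.
(With 4 elements in a 3-dimensional space the rank is at most 3.)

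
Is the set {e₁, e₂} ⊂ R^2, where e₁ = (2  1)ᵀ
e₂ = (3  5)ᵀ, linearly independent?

linearly independent

Place the vectors as rows of a 2×2 matrix and reduce to echelon form.
The reduction yields 2 nonzero rows, so the rank is 2.
Since rank = 2 (the number of vectors), the set is linearly independent.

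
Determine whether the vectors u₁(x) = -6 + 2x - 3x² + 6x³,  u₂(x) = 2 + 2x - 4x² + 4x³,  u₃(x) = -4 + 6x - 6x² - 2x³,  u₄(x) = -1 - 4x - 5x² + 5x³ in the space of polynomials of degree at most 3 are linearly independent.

linearly independent

Write each element as a coordinate vector in ℝ⁴ using {1, x, …, x³}.
Form the 4×4 matrix with these as columns; its determinant is 2288.
A nonzero determinant means the columns are linearly independent.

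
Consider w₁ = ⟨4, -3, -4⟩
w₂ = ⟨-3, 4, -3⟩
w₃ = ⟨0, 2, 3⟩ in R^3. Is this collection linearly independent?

linearly independent

The matrix [w₁|w₂|w₃] has determinant 69.
A nonzero determinant means the columns are linearly independent.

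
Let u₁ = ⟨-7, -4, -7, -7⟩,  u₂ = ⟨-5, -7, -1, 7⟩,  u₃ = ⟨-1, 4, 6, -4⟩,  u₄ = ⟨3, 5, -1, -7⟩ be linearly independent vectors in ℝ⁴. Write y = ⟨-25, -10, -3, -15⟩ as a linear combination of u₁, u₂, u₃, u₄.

Write y = c₁u₁ + … + c₄u₄ and equate components.
The system has the unique solution (c₁, …, c₄) = (3, -2, 2, -4).

y = 3u₁ - 2u₂ + 2u₃ - 4u₄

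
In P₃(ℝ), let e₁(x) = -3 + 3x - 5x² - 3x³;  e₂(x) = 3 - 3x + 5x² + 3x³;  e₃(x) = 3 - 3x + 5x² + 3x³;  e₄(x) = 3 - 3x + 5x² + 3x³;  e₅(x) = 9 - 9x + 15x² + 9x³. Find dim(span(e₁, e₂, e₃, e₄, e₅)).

dim = 1

Pass to coordinate vectors with respect to the basis {1, x, …, x³}.
Form the matrix with e₁, e₂, e₃, e₄, e₅ as columns and reduce.
Reduction leaves 1 leading entry, giving rank 1.
(With 5 elements in a 4-dimensional space the rank is at most 4.)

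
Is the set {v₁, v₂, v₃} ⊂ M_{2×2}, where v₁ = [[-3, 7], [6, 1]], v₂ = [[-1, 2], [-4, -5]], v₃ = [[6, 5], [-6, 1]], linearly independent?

linearly independent

Write each element as a coordinate vector in ℝ⁴ using {E₁₁, E₁₂, E₂₁, E₂₂}.
Row-reduce the matrix whose columns are v₁, v₂, v₃.
The reduction yields 3 nonzero rows, so the rank is 3.
Since rank = 3 (the number of vectors), the set is linearly independent.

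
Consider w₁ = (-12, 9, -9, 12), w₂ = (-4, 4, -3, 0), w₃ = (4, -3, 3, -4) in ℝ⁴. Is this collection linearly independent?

Place the vectors as rows of a 3×4 matrix and reduce to echelon form.
The reduction yields 2 nonzero rows, so the rank is 2.
Since rank 2 < 3, the set is linearly dependent.
Indeed w₁ + 3w₃ = 0.

linearly dependent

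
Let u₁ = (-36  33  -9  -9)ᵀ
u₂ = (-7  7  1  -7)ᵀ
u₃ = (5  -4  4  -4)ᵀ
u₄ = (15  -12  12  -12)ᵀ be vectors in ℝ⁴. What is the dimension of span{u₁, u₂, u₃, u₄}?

Row-reduce the 4×4 matrix with these as rows.
Exactly 2 pivots survive; hence the rank is 2.

dim = 2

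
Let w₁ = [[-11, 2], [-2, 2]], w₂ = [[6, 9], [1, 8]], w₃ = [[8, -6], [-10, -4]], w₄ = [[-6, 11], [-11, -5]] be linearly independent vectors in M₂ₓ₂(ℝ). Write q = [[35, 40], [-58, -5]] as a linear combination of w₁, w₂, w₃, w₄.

q = -w₁ + 3w₂ + 3w₃ + 3w₄

Work in coordinates with respect to the standard basis {E₁₁, E₁₂, E₂₁, E₂₂}.
Since w₁, w₂, w₃, w₄ are independent, the coefficients expressing q are uniquely determined by a linear system.
Row-reducing the augmented matrix gives the unique coefficients (a₁, …, a₄) = (-1, 3, 3, 3).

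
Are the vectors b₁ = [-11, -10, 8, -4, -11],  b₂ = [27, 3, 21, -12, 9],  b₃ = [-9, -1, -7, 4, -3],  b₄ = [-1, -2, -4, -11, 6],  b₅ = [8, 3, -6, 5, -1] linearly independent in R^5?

One vector is a scalar multiple of another, so the set is dependent.

linearly dependent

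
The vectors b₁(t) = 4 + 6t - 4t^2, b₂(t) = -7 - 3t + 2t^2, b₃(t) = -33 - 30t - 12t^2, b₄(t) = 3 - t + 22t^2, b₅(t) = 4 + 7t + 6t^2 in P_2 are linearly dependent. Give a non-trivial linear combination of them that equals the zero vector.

Write each element as a vector in ℝ³ using {1, t, t^2}.
Set up α₁b₁ + … + α₅b₅ = 0 and solve the homogeneous system.
One solution (up to scaling) is (9, -3, 2, 3, 0).

9b₁ - 3b₂ + 2b₃ + 3b₄ = 0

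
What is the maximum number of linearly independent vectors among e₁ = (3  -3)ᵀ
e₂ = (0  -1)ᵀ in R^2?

2

Row-reduce the 2×2 matrix with these as rows.
The echelon form has 2 nonzero rows, so the rank is 2.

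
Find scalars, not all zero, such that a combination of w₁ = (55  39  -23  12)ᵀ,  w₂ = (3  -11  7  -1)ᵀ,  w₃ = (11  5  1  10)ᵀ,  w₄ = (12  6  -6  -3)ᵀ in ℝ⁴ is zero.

w₁ + w₂ - 2w₃ - 3w₄ = 0

Set up α₁w₁ + … + α₄w₄ = 0 and solve the homogeneous system.
The free variable yields coefficients (1, 1, -2, -3) (any nonzero multiple also works).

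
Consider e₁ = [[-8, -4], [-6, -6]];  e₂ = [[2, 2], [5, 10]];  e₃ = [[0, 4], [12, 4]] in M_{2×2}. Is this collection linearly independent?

Write each element as a coordinate vector in ℝ⁴ using {E₁₁, E₁₂, E₂₁, E₂₂}.
Place the vectors as rows of a 3×4 matrix and reduce to echelon form.
The reduction yields 3 nonzero rows, so the rank is 3.
Since rank = 3 (the number of vectors), the set is linearly independent.

linearly independent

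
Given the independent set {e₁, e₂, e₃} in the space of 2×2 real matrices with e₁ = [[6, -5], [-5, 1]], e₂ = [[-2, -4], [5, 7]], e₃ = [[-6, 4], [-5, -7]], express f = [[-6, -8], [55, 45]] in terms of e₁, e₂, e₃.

Take coordinate vectors relative to {E₁₁, E₁₂, E₂₁, E₂₂}.
Solve the system with e₁, e₂, e₃ as columns and f as the right-hand side.
The system has the unique solution (c₁, c₂, c₃) = (-4, 3, -4).

f = -4e₁ + 3e₂ - 4e₃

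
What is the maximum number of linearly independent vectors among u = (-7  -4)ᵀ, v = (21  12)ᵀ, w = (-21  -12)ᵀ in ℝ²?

1

Form the matrix with u, v, w as columns and reduce.
Reduction leaves 1 leading entry, giving rank 1.
(With 3 elements in a 2-dimensional space the rank is at most 2.)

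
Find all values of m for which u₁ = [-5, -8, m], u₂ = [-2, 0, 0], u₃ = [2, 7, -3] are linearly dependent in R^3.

m = 24/7

Dependence holds iff the 3×3 matrix [u₁ u₂ u₃] is singular.
Cofactor expansion gives det = 48 - 14*m.
This vanishes exactly when m = 24/7.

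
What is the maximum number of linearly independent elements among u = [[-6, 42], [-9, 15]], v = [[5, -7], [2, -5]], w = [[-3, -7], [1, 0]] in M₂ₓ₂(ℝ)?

Pass to coordinate vectors with respect to the basis {E₁₁, E₁₂, E₂₁, E₂₂}.
Form the matrix with u, v, w as columns and reduce.
Reduction leaves 2 leading entries, giving rank 2.

2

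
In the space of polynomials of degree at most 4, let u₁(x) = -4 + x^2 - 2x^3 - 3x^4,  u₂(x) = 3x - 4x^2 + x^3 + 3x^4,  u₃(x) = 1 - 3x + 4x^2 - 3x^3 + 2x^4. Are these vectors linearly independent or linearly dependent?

linearly independent

Write each element as a coordinate vector in ℝ⁵ using {1, x, …, x^4}.
Row-reduce the matrix whose columns are u₁, u₂, u₃.
The reduction yields 3 nonzero rows, so the rank is 3.
Since rank = 3 (the number of vectors), the set is linearly independent.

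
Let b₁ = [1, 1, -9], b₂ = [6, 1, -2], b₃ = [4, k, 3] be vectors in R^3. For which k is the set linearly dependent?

k = 1/4

Dependence holds iff the 3×3 matrix [b₁ b₂ b₃] is singular.
Cofactor expansion gives det = 13 - 52*k.
Solving 13 - 52*k = 0 yields k = 1/4.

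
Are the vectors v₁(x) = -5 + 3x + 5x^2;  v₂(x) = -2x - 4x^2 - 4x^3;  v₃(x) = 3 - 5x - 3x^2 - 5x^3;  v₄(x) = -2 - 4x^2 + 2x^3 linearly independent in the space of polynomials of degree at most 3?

Take coordinates with respect to the standard basis {1, x, …, x^3}.
Form the 4×4 matrix with these as columns; its determinant is 332.
A nonzero determinant means the columns are linearly independent.

linearly independent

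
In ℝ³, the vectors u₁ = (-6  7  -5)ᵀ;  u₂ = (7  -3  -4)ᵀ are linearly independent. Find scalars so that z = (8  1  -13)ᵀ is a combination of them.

Set up the augmented matrix [u₁ | u₂ | z] and row-reduce.
Back-substitution yields (c₁, c₂) = (1, 2).

z = u₁ + 2u₂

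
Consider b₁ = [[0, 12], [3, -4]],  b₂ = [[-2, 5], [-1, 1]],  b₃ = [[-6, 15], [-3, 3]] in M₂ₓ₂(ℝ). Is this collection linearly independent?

linearly dependent

Take coordinates with respect to the standard basis {E₁₁, E₁₂, E₂₁, E₂₂}.
One vector is a scalar multiple of another, so the set is dependent.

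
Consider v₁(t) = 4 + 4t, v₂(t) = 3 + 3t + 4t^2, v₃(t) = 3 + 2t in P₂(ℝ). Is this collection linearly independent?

linearly independent

Write each element as a coordinate vector in ℝ³ using {1, t, t^2}.
The matrix [v₁|v₂|v₃] has determinant 16.
A nonzero determinant means the columns are linearly independent.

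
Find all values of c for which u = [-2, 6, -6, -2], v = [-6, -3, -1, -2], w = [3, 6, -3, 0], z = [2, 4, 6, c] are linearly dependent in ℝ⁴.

Place the vectors as rows of a 4×4 matrix; dependence ⇔ determinant zero.
Expanding, det = 6*c + 48.
Solving 6*c + 48 = 0 yields c = -8.

c = -8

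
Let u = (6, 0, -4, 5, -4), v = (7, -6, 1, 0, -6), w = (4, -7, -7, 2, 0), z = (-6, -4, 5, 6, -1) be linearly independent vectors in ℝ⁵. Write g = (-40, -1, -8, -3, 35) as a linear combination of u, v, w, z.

g = -3u - 4v + 3w + z

Set up the augmented matrix [u | v | w | z | g] and row-reduce.
The system has the unique solution (a₁, …, a₄) = (-3, -4, 3, 1).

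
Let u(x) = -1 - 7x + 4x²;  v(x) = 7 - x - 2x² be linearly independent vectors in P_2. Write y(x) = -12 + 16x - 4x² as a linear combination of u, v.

Identify each element with its coordinate vector in ℝ³ via {1, x, x²}.
Solve the system with u, v as columns and y as the right-hand side.
Row-reducing the augmented matrix gives the unique coefficients (α₁, α₂) = (-2, -2).

y = -2u - 2v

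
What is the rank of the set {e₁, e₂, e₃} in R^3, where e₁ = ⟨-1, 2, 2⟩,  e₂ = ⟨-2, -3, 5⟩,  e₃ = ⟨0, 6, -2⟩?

rank 3

Apply Gaussian elimination to the matrix whose rows are e₁, e₂, e₃.
There are 3 pivot columns, so rank = 3.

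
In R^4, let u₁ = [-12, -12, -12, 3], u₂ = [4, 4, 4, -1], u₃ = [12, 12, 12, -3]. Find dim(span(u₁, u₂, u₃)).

dim = 1

Put the 4×3 matrix [u₁|u₂|u₃] into echelon form.
Reduction leaves 1 leading entry, giving rank 1.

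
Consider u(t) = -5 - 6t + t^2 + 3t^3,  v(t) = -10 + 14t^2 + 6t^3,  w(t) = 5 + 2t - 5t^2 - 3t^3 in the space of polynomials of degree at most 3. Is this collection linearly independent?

linearly dependent

Take coordinates with respect to the standard basis {1, t, …, t^3}.
Row-reduce the matrix whose columns are u, v, w.
The reduction yields 2 nonzero rows, so the rank is 2.
Since rank 2 < 3, the set is linearly dependent.
Indeed u + v + 3w = 0.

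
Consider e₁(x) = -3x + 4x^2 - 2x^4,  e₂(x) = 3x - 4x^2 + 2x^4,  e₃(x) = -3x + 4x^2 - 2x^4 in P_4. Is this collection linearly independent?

Take coordinates with respect to the standard basis {1, x, …, x^4}.
Two of the vectors are equal, giving an immediate dependence.

linearly dependent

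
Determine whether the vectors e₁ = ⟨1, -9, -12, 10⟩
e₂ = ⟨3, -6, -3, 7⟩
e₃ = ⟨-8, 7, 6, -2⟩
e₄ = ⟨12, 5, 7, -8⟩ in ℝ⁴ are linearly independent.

linearly independent

The matrix [e₁|e₂|e₃|e₄] has determinant 2719.
A nonzero determinant means the columns are linearly independent.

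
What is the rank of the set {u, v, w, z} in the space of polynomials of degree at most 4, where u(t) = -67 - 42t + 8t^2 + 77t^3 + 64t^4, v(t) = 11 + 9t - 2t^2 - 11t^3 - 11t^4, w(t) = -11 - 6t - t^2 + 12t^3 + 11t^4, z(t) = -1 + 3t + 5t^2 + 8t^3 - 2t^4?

rank 3

Pass to coordinate vectors with respect to the basis {1, t, …, t^4}.
Form the matrix with u, v, w, z as columns and reduce.
There are 3 pivot columns, so rank = 3.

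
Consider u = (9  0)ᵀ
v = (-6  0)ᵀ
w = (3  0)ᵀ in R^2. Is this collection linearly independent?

linearly dependent

There are 3 vectors in a 2-dimensional space, so they cannot be linearly independent.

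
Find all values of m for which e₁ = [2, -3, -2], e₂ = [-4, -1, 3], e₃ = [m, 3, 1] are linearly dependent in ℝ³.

Dependence holds iff the 3×3 matrix [e₁ e₂ e₃] is singular.
The determinant works out to -11*m - 8.
Setting this to zero gives m = -8/11.

m = -8/11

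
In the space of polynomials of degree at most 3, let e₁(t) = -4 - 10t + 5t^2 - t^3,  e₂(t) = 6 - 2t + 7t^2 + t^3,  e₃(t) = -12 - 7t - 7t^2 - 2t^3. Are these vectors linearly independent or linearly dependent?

Write each element as a coordinate vector in ℝ⁴ using {1, t, …, t^3}.
Place the vectors as rows of a 3×4 matrix and reduce to echelon form.
The reduction yields 3 nonzero rows, so the rank is 3.
Since rank = 3 (the number of vectors), the set is linearly independent.

linearly independent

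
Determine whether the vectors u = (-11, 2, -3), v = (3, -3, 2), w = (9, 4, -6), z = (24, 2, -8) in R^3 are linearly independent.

linearly dependent

There are 4 vectors in a 3-dimensional space, so they cannot be linearly independent.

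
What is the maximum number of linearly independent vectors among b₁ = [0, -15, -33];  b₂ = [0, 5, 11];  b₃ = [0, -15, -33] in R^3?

Form the matrix with b₁, b₂, b₃ as columns and reduce.
The echelon form has 1 nonzero row, so the rank is 1.

1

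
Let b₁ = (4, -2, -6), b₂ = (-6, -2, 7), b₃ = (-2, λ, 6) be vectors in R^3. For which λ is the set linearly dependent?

λ = 17/2

Dependence holds iff the 3×3 matrix [b₁ b₂ b₃] is singular.
Expanding, det = 8*λ - 68.
Setting this to zero gives λ = 17/2.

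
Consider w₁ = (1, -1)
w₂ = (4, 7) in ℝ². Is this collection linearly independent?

linearly independent

The matrix [w₁|w₂] has determinant 11.
A nonzero determinant means the columns are linearly independent.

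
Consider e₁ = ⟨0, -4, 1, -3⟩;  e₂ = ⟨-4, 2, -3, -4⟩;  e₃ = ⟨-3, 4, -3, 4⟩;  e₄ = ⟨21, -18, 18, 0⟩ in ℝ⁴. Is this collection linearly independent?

linearly dependent

Place the vectors as rows of a 4×4 matrix and reduce to echelon form.
The reduction yields 3 nonzero rows, so the rank is 3.
Since rank 3 < 4, the set is linearly dependent.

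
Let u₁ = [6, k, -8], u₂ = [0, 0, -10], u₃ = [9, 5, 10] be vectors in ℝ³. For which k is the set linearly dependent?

k = 10/3

The vectors are dependent exactly when the determinant of the matrix with rows u₁, u₂, u₃ vanishes.
Cofactor expansion gives det = 300 - 90*k.
Setting this to zero gives k = 10/3.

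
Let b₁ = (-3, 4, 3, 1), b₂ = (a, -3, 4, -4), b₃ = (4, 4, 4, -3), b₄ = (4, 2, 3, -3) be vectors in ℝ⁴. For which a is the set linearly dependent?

a = 5/2

Place the vectors as rows of a 4×4 matrix; dependence ⇔ determinant zero.
The determinant works out to 25 - 10*a.
Setting this to zero gives a = 5/2.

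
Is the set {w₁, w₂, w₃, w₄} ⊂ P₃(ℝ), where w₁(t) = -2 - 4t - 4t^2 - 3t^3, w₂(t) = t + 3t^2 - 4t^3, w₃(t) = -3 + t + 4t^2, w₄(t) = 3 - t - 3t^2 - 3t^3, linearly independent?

linearly independent

Take coordinates with respect to the standard basis {1, t, …, t^3}.
Place the vectors as rows of a 4×4 matrix and reduce to echelon form.
The reduction yields 4 nonzero rows, so the rank is 4.
Since rank = 4 (the number of vectors), the set is linearly independent.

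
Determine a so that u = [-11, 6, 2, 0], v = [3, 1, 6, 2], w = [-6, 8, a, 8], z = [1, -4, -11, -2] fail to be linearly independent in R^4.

a = -28/9

Place the vectors as rows of a 4×4 matrix; dependence ⇔ determinant zero.
Cofactor expansion gives det = -18*a - 56.
Setting this to zero gives a = -28/9.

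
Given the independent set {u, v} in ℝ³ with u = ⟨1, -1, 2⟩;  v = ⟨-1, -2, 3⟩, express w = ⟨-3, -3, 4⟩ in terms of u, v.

w = -u + 2v

Set up the augmented matrix [u | v | w] and row-reduce.
Row-reducing the augmented matrix gives the unique coefficients (α₁, α₂) = (-1, 2).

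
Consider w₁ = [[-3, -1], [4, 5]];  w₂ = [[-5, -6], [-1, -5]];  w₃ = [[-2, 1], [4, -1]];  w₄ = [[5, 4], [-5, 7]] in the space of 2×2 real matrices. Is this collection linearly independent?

Take coordinates with respect to the standard basis {E₁₁, E₁₂, E₂₁, E₂₂}.
Form the 4×4 matrix with these as columns; its determinant is -474.
A nonzero determinant means the columns are linearly independent.

linearly independent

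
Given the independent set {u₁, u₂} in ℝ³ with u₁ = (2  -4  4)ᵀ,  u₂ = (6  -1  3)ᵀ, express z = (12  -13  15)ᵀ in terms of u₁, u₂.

z = 3u₁ + u₂

Write z = c₁u₁ + c₂u₂ and equate components.
The system has the unique solution (c₁, c₂) = (3, 1).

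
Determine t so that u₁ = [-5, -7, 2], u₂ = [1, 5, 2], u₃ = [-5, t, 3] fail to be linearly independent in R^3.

Place the vectors as rows of a 3×3 matrix; dependence ⇔ determinant zero.
The determinant works out to 12*t + 66.
This vanishes exactly when t = -11/2.

t = -11/2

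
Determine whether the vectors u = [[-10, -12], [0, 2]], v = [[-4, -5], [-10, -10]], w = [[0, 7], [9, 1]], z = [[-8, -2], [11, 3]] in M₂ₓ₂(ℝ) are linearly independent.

linearly independent

Write each element as a coordinate vector in ℝ⁴ using {E₁₁, E₁₂, E₂₁, E₂₂}.
The matrix [u|v|w|z] has determinant 712.
A nonzero determinant means the columns are linearly independent.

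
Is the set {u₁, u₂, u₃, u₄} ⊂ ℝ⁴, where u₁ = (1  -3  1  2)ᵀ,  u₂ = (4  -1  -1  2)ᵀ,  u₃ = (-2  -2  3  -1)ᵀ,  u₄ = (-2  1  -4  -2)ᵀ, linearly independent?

Place the vectors as rows of a 4×4 matrix and reduce to echelon form.
The reduction yields 4 nonzero rows, so the rank is 4.
Since rank = 4 (the number of vectors), the set is linearly independent.

linearly independent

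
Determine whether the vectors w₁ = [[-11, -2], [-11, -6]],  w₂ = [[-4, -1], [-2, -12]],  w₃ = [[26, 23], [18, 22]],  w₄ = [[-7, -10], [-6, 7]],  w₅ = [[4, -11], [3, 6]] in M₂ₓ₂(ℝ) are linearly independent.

Write each element as a coordinate vector in ℝ⁴ using {E₁₁, E₁₂, E₂₁, E₂₂}.
There are 5 vectors in a 4-dimensional space, so they cannot be linearly independent.

linearly dependent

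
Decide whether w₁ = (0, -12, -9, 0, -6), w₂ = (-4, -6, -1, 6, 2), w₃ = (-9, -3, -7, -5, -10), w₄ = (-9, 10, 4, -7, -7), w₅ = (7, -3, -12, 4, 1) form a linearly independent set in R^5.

linearly independent

The matrix [w₁|w₂|w₃|w₄|w₅] has determinant 26208.
A nonzero determinant means the columns are linearly independent.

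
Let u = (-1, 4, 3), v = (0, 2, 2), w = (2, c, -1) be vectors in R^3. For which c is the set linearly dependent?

c = -3

The set is linearly dependent precisely when det[u; v; w] = 0.
Expanding, det = 2*c + 6.
Setting this to zero gives c = -3.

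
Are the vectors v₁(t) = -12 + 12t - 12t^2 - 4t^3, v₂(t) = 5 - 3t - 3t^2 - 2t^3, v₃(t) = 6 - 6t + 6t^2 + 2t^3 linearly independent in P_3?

Write each element as a coordinate vector in ℝ⁴ using {1, t, …, t^3}.
One vector is a scalar multiple of another, so the set is dependent.

linearly dependent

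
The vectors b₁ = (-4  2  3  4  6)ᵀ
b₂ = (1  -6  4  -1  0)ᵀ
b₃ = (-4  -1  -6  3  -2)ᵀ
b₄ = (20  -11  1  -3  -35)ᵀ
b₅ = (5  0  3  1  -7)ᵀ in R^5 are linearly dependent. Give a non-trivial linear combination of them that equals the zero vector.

2b₁ - b₂ - b₃ + b₄ - 3b₅ = 0

Set up α₁b₁ + … + α₅b₅ = 0 and solve the homogeneous system.
One solution (up to scaling) is (2, -1, -1, 1, -3).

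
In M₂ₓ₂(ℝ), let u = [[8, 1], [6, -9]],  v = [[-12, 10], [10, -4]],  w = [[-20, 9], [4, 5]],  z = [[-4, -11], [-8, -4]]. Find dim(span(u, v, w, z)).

Represent each element by its coordinate vector in ℝ⁴.
Row-reduce the 4×4 matrix with these as rows.
Reduction leaves 3 leading entries, giving rank 3.

3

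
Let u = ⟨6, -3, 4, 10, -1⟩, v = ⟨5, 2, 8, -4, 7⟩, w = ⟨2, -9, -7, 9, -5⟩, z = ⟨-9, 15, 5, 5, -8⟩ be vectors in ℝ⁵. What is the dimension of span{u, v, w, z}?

3

Apply Gaussian elimination to the matrix whose rows are u, v, w, z.
There are 3 pivot columns, so rank = 3.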